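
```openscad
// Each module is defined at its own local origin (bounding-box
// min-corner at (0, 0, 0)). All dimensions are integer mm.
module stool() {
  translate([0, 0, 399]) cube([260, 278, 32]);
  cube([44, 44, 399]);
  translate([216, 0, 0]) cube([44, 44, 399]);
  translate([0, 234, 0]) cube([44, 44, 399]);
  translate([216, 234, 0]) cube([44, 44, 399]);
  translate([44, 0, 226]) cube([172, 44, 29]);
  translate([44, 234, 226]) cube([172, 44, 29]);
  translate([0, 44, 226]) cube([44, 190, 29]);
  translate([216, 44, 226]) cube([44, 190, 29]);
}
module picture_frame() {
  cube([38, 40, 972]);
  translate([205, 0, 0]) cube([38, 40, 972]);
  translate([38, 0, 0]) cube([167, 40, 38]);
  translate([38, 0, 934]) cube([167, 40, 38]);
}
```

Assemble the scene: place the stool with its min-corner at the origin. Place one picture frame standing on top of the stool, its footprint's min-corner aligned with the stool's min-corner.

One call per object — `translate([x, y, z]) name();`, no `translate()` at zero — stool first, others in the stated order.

stool();
translate([0, 0, 431]) picture_frame();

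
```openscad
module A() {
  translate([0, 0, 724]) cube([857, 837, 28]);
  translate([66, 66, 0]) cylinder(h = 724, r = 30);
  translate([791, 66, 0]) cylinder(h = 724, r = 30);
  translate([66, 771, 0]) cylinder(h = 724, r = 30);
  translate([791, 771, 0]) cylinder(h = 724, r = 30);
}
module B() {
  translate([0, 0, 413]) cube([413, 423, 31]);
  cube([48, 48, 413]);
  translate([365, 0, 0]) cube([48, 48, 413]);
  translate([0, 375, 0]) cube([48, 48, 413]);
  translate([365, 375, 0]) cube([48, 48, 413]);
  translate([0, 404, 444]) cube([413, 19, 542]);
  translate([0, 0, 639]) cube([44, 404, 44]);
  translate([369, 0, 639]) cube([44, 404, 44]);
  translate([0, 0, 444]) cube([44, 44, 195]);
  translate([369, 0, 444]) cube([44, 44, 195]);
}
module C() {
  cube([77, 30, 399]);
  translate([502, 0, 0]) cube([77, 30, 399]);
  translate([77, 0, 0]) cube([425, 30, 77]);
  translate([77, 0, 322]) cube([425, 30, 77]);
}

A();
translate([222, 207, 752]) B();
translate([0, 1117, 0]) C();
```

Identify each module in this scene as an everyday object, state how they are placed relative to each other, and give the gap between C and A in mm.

A is a table. B is a chair. C is a picture frame. The chair is on top of the table, centred. The picture frame is on the floor beside the table on its +y side. The gap between the picture frame and the table is 280 mm.

The picture frame's nearest face is 280 mm from the table's +y face.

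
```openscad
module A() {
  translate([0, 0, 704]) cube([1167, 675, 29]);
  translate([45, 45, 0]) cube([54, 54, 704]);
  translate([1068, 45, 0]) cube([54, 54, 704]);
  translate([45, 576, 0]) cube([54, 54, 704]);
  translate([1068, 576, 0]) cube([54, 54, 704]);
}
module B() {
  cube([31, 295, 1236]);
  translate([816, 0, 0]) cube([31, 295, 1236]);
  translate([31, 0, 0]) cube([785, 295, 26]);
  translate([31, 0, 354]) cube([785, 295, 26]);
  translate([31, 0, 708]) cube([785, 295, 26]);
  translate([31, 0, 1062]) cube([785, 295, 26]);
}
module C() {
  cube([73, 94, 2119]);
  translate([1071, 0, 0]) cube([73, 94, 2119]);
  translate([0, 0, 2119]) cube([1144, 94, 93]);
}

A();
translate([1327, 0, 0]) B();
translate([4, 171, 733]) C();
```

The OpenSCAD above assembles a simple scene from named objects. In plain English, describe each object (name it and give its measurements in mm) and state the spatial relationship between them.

A is a table with a 1167×675 mm rectangular top, 29 mm thick, top surface at z = 733 mm, supported by four 54×54 mm square legs, each inset 45 mm from the nearest pair of top edges, running from the floor.

B is a bookshelf 847 mm wide overall, 295 mm deep and 1236 mm tall. The two sides are 31 mm thick vertical panels. 4 horizontal shelves of 26 mm thickness span between the inner faces of the sides; the lowest shelf sits on the floor and shelves are stacked with a clear vertical gap of 328 mm between each pair.

C is a door frame. The clear opening is 998 mm wide and 2119 mm high. Two 73 mm wide jambs, 94 mm deep, stand either side of the opening from the floor to the top of the opening. A 93 mm thick head sits across the top of both jambs, spanning the full outside width of the frame.

The bookshelf is on the floor beside the table on its +x side. The door frame is on top of the table.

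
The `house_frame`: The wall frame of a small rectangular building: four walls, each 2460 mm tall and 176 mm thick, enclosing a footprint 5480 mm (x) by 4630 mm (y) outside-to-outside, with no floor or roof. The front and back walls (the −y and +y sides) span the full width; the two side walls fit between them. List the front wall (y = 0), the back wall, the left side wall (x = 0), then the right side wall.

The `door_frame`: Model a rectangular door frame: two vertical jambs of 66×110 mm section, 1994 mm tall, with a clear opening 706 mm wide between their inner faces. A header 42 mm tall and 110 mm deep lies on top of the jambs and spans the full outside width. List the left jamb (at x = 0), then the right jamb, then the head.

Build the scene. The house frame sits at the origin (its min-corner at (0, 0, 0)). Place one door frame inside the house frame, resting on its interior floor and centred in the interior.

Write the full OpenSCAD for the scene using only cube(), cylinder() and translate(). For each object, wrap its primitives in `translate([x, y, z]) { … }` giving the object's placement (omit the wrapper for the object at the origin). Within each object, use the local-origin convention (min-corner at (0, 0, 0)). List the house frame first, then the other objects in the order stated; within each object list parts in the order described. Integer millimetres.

cube([5480, 176, 2460]);
translate([0, 4454, 0]) cube([5480, 176, 2460]);
translate([0, 176, 0]) cube([176, 4278, 2460]);
translate([5304, 176, 0]) cube([176, 4278, 2460]);
translate([2321, 2260, 0]) {
  cube([66, 110, 1994]);
  translate([772, 0, 0]) cube([66, 110, 1994]);
  translate([0, 0, 1994]) cube([838, 110, 42]);
}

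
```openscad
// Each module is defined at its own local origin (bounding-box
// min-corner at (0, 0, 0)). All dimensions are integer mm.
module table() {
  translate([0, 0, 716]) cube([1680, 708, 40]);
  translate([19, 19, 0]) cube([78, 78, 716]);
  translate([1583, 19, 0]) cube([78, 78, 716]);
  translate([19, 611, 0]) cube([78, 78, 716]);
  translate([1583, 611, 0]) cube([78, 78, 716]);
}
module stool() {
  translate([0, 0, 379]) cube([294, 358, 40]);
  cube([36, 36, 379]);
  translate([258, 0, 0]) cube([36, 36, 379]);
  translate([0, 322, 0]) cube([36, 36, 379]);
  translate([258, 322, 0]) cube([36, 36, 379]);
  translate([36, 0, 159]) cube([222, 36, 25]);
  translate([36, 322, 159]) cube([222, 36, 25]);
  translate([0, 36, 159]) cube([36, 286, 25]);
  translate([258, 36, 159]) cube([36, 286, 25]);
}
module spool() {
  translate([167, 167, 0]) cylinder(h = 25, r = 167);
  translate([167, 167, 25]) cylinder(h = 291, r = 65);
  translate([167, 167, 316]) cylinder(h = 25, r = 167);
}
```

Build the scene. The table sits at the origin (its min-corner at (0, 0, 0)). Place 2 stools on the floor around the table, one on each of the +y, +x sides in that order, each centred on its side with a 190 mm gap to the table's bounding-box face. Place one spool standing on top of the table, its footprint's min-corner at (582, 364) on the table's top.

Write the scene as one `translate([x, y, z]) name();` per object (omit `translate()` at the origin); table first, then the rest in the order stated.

table();
translate([693, 898, 0]) stool();
translate([1870, 175, 0]) stool();
translate([582, 364, 756]) spool();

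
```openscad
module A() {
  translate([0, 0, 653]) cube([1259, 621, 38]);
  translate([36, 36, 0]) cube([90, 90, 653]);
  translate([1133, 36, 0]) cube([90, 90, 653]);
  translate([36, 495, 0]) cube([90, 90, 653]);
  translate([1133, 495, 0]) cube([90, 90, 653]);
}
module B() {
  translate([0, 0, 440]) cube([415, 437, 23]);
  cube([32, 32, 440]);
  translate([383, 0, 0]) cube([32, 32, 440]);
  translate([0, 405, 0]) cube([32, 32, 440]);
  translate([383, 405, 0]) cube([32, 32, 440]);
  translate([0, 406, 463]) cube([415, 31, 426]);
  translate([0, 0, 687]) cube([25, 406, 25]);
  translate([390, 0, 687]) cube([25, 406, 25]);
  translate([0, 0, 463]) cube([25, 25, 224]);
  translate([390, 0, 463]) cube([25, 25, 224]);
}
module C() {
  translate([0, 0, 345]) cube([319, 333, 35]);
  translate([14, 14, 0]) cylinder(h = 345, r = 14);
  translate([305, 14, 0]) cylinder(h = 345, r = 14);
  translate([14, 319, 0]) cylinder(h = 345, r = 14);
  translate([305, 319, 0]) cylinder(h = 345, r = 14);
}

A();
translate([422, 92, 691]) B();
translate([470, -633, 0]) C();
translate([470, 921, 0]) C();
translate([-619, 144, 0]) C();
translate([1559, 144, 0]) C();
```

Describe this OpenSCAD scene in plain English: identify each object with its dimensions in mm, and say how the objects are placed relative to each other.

A is a rectangular dining table. The top is 1259×621×38 mm with its upper surface at z = 691 mm. It stands on four 90×90 mm square legs, each inset 36 mm from the nearest pair of top edges, running from the floor to the underside of the top.

B is a chair. The seat is a 415×437×23 mm slab with its top at z = 463 mm, on four 32×32 mm corner legs (flush with the seat edges, standing on z = 0). A flat backrest 31 mm thick, 426 mm tall, spans the full seat width and rises from the seat top along its +y edge, rear face flush with the rear of the seat. Two armrests of 25×25 mm section run along each side from the seat's front edge to the front of the backrest, top faces 249 mm above the seat top and outer faces flush with the seat's x-edges; a 25×25 mm post under the front of each armrest stands on the seat at the front corner.

C is a simple wooden stool: a rectangular seat 319 mm (x) by 333 mm (y), 35 mm thick, top face at z = 380 mm, on four round legs, each 28 mm in diameter. The legs rest on z = 0, each leg's axis is inset half a diameter from the nearest pair of seat edges (so the leg's bounding box is flush with the corner).

The chair is on top of the table, centred. Four stools sit around the table at the −y, +y, −x, +x sides.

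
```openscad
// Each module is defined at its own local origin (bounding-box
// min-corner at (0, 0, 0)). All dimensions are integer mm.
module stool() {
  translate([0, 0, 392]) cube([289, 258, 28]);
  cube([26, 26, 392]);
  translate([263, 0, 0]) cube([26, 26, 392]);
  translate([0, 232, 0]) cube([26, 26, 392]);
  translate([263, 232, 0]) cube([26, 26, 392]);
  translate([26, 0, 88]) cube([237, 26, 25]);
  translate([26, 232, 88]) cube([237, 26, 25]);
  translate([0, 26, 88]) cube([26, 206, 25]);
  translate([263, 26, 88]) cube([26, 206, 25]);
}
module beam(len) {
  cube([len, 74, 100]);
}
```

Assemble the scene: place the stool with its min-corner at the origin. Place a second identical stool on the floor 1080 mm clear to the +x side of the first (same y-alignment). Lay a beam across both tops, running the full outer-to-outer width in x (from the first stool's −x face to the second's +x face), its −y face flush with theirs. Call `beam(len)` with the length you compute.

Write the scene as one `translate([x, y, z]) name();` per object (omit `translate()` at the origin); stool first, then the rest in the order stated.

stool();
translate([1369, 0, 0]) stool();
translate([0, 0, 420]) beam(1658);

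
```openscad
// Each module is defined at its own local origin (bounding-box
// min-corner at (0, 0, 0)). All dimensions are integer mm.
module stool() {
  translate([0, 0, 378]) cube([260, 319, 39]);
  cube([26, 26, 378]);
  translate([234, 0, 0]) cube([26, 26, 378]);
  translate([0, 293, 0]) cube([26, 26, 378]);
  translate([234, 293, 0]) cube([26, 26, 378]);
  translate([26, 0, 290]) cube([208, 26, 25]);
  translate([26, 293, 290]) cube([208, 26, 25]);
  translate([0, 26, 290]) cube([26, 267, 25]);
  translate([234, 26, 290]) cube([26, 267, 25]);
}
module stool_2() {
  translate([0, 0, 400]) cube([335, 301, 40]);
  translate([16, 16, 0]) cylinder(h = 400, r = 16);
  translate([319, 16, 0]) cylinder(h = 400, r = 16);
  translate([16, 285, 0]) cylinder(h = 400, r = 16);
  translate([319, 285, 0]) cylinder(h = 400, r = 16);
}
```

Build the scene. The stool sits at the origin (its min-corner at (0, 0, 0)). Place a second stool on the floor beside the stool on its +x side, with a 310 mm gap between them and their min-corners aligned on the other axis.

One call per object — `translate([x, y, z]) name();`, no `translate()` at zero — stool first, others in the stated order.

stool();
translate([570, 0, 0]) stool_2();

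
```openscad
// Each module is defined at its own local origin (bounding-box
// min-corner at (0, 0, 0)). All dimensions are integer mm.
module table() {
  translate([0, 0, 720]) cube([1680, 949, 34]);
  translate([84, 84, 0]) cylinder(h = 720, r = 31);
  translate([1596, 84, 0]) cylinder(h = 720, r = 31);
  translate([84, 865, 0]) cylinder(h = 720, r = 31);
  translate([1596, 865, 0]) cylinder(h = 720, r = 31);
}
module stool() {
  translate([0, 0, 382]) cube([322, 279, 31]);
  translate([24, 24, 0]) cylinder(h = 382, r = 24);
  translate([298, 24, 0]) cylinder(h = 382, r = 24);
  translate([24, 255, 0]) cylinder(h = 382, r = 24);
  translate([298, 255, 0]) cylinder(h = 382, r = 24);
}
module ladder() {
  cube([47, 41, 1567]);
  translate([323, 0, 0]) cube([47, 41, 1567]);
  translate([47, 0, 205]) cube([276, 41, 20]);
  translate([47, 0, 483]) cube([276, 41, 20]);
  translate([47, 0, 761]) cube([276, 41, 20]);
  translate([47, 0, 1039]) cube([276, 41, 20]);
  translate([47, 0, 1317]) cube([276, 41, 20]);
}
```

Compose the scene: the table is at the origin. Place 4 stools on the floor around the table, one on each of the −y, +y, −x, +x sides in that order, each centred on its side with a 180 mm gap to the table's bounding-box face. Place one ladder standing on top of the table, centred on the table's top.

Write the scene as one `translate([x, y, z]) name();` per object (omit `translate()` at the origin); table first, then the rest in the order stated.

table();
translate([679, -459, 0]) stool();
translate([679, 1129, 0]) stool();
translate([-502, 335, 0]) stool();
translate([1860, 335, 0]) stool();
translate([655, 454, 754]) ladder();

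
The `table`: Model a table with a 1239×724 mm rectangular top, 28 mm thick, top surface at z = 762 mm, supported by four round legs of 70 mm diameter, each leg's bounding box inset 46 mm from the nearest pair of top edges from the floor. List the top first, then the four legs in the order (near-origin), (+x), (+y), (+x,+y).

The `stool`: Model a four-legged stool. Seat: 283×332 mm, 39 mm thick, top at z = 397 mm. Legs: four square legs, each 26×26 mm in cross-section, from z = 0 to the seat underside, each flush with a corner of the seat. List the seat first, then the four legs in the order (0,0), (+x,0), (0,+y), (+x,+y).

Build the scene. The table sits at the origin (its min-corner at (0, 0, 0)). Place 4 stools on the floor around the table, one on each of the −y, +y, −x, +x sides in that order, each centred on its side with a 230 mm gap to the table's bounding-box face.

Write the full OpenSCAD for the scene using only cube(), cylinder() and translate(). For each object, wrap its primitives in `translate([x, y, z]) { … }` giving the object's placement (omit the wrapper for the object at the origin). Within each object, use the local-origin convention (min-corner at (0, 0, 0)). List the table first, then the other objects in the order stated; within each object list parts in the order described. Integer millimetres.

translate([0, 0, 734]) cube([1239, 724, 28]);
translate([81, 81, 0]) cylinder(h = 734, r = 35);
translate([1158, 81, 0]) cylinder(h = 734, r = 35);
translate([81, 643, 0]) cylinder(h = 734, r = 35);
translate([1158, 643, 0]) cylinder(h = 734, r = 35);
translate([478, -562, 0]) {
  translate([0, 0, 358]) cube([283, 332, 39]);
  cube([26, 26, 358]);
  translate([257, 0, 0]) cube([26, 26, 358]);
  translate([0, 306, 0]) cube([26, 26, 358]);
  translate([257, 306, 0]) cube([26, 26, 358]);
}
translate([478, 954, 0]) {
  translate([0, 0, 358]) cube([283, 332, 39]);
  cube([26, 26, 358]);
  translate([257, 0, 0]) cube([26, 26, 358]);
  translate([0, 306, 0]) cube([26, 26, 358]);
  translate([257, 306, 0]) cube([26, 26, 358]);
}
translate([-513, 196, 0]) {
  translate([0, 0, 358]) cube([283, 332, 39]);
  cube([26, 26, 358]);
  translate([257, 0, 0]) cube([26, 26, 358]);
  translate([0, 306, 0]) cube([26, 26, 358]);
  translate([257, 306, 0]) cube([26, 26, 358]);
}
translate([1469, 196, 0]) {
  translate([0, 0, 358]) cube([283, 332, 39]);
  cube([26, 26, 358]);
  translate([257, 0, 0]) cube([26, 26, 358]);
  translate([0, 306, 0]) cube([26, 26, 358]);
  translate([257, 306, 0]) cube([26, 26, 358]);
}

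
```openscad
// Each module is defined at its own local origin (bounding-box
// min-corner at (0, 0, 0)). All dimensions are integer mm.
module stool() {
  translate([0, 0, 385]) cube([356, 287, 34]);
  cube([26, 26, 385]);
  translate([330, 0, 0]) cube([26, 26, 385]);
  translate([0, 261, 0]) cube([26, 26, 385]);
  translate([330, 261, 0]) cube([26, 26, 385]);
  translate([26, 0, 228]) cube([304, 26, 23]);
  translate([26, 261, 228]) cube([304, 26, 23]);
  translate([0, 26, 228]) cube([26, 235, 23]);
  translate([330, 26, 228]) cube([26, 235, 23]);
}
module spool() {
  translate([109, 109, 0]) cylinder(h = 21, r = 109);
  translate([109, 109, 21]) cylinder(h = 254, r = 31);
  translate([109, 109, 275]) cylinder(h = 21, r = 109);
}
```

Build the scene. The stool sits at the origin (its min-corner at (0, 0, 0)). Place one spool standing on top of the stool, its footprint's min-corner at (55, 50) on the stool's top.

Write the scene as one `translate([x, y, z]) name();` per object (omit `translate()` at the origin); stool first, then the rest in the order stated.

stool();
translate([55, 50, 419]) spool();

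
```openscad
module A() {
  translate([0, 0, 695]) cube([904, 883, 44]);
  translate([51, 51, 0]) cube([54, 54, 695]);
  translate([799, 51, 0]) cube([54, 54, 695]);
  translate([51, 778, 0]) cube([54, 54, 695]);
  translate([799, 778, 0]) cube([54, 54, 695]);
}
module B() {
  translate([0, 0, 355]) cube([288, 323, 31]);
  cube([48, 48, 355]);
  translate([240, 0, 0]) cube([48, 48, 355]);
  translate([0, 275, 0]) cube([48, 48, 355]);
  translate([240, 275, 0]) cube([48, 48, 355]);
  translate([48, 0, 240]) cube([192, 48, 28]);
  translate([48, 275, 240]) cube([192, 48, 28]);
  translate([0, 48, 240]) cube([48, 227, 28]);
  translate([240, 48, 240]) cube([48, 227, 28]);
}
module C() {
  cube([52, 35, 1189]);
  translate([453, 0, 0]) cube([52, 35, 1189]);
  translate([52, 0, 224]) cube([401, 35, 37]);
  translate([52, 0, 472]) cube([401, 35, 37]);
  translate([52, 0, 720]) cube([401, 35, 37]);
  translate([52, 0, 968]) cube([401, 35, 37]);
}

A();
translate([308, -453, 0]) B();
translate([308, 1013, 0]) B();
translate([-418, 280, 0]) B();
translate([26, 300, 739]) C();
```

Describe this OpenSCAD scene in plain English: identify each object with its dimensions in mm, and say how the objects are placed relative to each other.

A is a table with a 904×883 mm rectangular top, 44 mm thick, top surface at z = 739 mm, supported by four 54×54 mm square legs, each inset 51 mm from the nearest pair of top edges, running from the floor.

B is a four-legged stool. The seat is 288×323 mm, 31 mm thick, top at z = 386 mm. It stands on four square legs, each 48×48 mm in cross-section, from z = 0 to the seat underside, each flush with a corner of the seat. Four stretchers, 48 mm wide and 28 mm tall, connect adjacent legs with their undersides at z = 240 mm, each running between the inner faces of the legs it joins and aligned with the legs' outer faces on the other axis.

C is a straight ladder. Two 52×35 mm vertical rails, 1189 mm tall, stand 505 mm apart (outside-to-outside) with their front faces coplanar on the −y side. 4 rungs, each 35 mm deep and 37 mm tall, span between the inner faces of the rails, front faces flush with the rails. The lowest rung's underside is at z = 224 mm and rungs are spaced 248 mm apart (underside to underside).

Three stools sit around the table at the −y, +y, −x sides. The ladder is on top of the table.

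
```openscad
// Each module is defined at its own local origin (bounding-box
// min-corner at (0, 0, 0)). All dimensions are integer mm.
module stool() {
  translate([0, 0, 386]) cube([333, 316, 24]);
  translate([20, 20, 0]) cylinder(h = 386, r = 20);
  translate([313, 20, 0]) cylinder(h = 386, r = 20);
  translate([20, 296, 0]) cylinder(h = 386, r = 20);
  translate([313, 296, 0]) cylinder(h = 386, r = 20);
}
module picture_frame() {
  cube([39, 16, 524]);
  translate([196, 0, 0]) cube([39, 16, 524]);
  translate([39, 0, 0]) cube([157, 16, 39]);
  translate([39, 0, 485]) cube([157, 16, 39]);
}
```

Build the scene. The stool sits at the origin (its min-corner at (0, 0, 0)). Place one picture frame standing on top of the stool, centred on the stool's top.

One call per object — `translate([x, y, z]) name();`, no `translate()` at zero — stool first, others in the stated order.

stool();
translate([49, 150, 410]) picture_frame();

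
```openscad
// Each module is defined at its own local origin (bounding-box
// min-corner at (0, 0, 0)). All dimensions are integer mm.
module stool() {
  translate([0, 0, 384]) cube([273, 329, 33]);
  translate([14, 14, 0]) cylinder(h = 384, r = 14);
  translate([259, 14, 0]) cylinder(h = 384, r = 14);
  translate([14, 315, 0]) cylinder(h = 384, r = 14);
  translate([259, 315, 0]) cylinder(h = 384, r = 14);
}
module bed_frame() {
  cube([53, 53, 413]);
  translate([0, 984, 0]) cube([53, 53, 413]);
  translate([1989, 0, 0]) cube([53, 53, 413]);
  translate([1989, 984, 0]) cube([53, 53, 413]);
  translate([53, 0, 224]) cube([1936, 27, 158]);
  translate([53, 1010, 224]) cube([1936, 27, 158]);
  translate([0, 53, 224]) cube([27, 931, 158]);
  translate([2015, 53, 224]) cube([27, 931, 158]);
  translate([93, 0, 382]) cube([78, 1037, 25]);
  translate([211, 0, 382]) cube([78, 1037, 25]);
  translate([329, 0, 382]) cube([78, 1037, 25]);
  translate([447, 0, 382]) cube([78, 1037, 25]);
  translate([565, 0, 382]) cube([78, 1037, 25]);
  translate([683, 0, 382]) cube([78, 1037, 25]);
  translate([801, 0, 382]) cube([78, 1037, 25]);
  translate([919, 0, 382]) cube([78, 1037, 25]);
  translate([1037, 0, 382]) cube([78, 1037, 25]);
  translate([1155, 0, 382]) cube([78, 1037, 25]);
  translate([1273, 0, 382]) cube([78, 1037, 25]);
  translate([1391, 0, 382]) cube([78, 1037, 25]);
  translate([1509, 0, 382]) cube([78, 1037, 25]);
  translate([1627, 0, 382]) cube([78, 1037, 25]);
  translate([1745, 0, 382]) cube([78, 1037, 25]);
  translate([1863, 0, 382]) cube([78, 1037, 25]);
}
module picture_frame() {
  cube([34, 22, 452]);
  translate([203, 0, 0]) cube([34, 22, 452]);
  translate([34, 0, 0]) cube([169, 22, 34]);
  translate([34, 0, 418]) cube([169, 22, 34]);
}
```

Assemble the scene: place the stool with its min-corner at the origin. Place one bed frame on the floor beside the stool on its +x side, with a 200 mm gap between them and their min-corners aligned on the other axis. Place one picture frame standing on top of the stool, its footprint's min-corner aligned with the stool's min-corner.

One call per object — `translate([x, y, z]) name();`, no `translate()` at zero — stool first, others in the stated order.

stool();
translate([473, 0, 0]) bed_frame();
translate([0, 0, 417]) picture_frame();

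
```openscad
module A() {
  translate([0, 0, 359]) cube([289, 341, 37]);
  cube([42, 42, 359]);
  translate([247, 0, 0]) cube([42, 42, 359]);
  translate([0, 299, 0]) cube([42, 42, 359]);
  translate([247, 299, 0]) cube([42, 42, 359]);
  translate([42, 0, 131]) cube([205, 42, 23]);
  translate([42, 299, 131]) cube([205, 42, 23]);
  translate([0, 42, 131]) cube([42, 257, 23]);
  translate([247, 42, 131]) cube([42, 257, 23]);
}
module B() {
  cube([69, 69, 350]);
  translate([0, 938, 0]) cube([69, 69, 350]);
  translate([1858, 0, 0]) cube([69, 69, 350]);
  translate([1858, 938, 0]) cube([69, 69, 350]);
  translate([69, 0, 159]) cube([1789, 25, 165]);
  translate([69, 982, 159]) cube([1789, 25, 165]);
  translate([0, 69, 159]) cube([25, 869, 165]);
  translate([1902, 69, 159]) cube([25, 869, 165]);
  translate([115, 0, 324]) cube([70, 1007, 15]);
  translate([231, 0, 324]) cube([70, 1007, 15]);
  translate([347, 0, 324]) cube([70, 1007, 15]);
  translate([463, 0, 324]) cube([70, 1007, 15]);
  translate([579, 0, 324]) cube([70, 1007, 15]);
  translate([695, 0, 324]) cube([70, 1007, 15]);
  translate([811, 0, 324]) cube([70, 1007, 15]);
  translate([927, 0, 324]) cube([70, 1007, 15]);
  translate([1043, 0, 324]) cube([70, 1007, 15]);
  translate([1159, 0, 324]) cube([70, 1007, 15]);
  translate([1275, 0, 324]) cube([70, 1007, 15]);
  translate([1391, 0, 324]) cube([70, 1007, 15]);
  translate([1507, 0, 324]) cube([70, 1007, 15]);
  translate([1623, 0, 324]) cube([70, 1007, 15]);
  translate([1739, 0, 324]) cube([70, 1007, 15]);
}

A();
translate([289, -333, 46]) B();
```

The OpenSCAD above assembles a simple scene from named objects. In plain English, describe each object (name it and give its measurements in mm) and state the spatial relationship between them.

A is a four-legged stool. The seat is 289×341 mm, 37 mm thick, top at z = 396 mm. It stands on four square legs, each 42×42 mm in cross-section, from z = 0 to the seat underside, each flush with a corner of the seat. Four stretchers, 42 mm wide and 23 mm tall, connect adjacent legs with their undersides at z = 131 mm, each running between the inner faces of the legs it joins and aligned with the legs' outer faces on the other axis.

B is a bed frame 1927 mm long (x) by 1007 mm wide (y). Four 69×69 mm corner posts, 350 mm tall, at the corners of the footprint. Four rails of 25 mm thickness and 165 mm height run between adjacent posts with their undersides at z = 159 mm, their outer faces flush with the outside of the frame (the two x-running rails run between the posts' inner faces; the two y-running rails run between the posts' inner faces). 15 slats, each 70 mm wide (x) and 15 mm thick, lie across the top of the two x-running rails, running the full 1007 mm width of the frame in y; the slats are evenly spaced along x between the inner faces of the end posts with equal gaps (rounded down to the nearest mm) at the −x end and between each pair — any rounding remainder accumulates at the +x end.

The bed frame is beside the stool with their tops flush at z = 396.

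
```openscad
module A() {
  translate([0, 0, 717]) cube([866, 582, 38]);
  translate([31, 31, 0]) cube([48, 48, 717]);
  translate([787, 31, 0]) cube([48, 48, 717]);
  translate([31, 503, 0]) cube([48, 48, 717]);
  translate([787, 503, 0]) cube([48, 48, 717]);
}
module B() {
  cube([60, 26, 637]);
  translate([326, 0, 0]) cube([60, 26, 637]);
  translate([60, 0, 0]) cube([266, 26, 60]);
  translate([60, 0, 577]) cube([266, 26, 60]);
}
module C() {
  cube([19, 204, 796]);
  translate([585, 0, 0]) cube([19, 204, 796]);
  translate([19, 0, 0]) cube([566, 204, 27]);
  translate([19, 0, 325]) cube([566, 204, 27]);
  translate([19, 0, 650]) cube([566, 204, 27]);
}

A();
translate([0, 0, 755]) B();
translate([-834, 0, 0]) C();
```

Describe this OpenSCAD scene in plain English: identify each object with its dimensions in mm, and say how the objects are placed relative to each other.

A is a table with a 866×582 mm rectangular top, 38 mm thick, top surface at z = 755 mm, supported by four 48×48 mm square legs, each inset 31 mm from the nearest pair of top edges, running from the floor.

B is a rectangular picture frame lying in the x–z plane (depth along y). The opening is 266 mm wide (x) by 517 mm tall (z), surrounded by a border 60 mm wide on all four sides. The frame is 26 mm deep and is made of two full-height vertical stiles with two horizontal rails fitted between them.

C is a bookshelf 604 mm wide overall, 204 mm deep and 796 mm tall. The two sides are 19 mm thick vertical panels. 3 horizontal shelves of 27 mm thickness span between the inner faces of the sides; the lowest shelf sits on the floor and shelves are stacked with a clear vertical gap of 298 mm between each pair.

The picture frame is on top of the table. The bookshelf is on the floor beside the table on its −x side.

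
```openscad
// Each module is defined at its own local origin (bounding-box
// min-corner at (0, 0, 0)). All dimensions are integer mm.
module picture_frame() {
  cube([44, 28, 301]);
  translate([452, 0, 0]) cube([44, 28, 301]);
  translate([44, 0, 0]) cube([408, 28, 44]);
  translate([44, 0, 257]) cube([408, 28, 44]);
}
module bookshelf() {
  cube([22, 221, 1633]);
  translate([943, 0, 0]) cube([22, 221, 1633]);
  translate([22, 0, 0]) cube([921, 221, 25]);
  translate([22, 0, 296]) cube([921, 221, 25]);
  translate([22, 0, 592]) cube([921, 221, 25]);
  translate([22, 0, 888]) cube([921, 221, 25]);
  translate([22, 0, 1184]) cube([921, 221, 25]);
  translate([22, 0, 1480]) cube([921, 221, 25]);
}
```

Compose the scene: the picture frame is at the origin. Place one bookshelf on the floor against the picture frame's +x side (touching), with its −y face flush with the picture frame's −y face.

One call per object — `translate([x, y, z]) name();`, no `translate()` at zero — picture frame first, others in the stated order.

picture_frame();
translate([496, 0, 0]) bookshelf();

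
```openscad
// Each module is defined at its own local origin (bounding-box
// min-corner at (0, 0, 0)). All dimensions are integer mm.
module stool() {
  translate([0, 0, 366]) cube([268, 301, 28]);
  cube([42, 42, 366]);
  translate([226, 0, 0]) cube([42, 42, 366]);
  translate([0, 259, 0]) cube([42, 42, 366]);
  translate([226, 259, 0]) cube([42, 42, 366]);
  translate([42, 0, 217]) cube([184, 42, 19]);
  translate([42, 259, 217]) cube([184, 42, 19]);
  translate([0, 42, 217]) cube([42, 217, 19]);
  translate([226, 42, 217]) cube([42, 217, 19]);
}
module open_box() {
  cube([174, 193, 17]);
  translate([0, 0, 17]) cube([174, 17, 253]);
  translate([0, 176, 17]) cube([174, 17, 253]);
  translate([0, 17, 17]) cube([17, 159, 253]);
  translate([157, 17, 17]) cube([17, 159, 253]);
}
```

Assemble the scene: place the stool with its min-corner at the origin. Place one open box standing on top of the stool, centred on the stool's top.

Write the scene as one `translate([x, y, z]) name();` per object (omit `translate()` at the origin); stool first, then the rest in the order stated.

stool();
translate([47, 54, 394]) open_box();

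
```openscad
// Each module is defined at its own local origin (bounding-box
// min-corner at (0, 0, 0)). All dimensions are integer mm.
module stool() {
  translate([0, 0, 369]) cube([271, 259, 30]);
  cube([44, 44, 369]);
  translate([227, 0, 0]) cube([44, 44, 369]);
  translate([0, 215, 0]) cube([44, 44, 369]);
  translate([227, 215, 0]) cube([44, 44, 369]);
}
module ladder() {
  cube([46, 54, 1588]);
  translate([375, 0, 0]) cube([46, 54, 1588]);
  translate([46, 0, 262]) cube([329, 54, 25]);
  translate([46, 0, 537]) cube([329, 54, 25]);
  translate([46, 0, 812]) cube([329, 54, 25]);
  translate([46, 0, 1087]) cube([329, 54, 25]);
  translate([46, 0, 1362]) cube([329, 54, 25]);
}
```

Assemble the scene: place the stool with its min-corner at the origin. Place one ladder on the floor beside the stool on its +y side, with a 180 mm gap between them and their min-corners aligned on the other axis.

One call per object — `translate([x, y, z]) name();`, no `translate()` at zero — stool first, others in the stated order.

stool();
translate([0, 439, 0]) ladder();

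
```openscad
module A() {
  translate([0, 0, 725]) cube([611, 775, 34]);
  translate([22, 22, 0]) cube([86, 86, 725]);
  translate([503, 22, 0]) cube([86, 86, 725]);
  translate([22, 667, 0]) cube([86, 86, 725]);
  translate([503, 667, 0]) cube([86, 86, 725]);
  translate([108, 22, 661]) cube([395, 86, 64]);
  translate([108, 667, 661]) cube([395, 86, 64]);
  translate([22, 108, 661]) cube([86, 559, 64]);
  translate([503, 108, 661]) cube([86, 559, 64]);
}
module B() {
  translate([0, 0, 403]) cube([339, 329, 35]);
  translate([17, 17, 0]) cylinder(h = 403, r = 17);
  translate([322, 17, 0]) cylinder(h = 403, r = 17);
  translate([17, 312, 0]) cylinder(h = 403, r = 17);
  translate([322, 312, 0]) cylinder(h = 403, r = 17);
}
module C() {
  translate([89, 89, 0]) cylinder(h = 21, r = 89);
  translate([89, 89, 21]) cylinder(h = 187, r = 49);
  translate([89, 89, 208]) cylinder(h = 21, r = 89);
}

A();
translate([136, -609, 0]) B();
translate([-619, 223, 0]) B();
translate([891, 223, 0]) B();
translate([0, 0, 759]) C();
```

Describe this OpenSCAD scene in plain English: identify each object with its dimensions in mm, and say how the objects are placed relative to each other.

A is a table with a 611×775 mm rectangular top, 34 mm thick, top surface at z = 759 mm, supported by four 86×86 mm square legs, each inset 22 mm from the nearest pair of top edges, running from the floor. Four apron rails, 86 mm thick and 64 mm tall, run between adjacent legs with their top edges flush with the underside of the top and their outer faces flush with the legs' outer faces.

B is a simple wooden stool: a rectangular seat 339 mm (x) by 329 mm (y), 35 mm thick, top face at z = 438 mm, on four round legs, each 34 mm in diameter. The legs rest on z = 0, each leg's axis is inset half a diameter from the nearest pair of seat edges (so the leg's bounding box is flush with the corner).

C is a spool: two coaxial disc flanges of radius 89 mm and thickness 21 mm, joined by a core cylinder of radius 49 mm and height 187 mm. The lower flange rests on z = 0 and the three cylinders share a vertical axis.

Three stools sit around the table at the −y, −x, +x sides. The spool is on top of the table.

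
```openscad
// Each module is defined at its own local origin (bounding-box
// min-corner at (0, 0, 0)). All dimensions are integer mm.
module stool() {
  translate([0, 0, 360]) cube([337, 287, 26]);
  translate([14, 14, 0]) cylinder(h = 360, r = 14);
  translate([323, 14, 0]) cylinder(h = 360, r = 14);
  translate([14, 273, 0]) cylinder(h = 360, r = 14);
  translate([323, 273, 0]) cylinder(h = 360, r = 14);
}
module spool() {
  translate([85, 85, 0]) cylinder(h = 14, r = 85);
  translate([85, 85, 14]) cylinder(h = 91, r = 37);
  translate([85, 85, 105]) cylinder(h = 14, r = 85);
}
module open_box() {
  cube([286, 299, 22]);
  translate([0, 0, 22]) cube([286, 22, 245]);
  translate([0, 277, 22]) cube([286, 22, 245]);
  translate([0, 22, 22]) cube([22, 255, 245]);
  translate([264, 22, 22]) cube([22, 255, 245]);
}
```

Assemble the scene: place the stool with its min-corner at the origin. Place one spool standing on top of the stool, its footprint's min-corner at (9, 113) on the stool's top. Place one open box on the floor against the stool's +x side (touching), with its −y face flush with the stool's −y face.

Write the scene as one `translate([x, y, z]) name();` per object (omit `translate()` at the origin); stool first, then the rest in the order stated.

stool();
translate([9, 113, 386]) spool();
translate([337, 0, 0]) open_box();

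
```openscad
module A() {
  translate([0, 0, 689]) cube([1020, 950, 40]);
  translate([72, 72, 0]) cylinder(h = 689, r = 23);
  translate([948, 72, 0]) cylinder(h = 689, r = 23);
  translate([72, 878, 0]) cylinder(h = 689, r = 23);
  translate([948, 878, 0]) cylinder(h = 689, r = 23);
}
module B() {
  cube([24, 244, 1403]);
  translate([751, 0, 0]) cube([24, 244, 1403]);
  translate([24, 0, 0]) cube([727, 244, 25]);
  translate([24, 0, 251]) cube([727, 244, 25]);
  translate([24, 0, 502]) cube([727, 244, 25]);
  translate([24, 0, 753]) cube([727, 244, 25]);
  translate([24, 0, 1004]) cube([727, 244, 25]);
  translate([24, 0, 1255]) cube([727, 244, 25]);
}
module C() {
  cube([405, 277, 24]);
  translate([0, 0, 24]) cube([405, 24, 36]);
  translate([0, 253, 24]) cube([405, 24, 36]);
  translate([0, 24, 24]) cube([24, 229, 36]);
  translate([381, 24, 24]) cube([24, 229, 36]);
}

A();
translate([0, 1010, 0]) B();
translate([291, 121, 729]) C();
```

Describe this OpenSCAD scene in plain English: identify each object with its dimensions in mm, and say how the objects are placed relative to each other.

A is a table with a 1020×950 mm rectangular top, 40 mm thick, top surface at z = 729 mm, supported by four round legs of 46 mm diameter, each leg's bounding box inset 49 mm from the nearest pair of top edges, running from the floor.

B is a bookshelf 775 mm wide overall, 244 mm deep and 1403 mm tall. The two sides are 24 mm thick vertical panels. 6 horizontal shelves of 25 mm thickness span between the inner faces of the sides; the lowest shelf sits on the floor and shelves are stacked with a clear vertical gap of 226 mm between each pair.

C is an open storage box with external size 405×277×60 mm and wall thickness 24 mm (the base is also 24 mm thick). The base covers the whole footprint; the four walls stand on the base, with the y-facing walls full-width and the x-facing walls fitting between their inner faces.

The bookshelf is on the floor beside the table on its +y side. The open box is on top of the table.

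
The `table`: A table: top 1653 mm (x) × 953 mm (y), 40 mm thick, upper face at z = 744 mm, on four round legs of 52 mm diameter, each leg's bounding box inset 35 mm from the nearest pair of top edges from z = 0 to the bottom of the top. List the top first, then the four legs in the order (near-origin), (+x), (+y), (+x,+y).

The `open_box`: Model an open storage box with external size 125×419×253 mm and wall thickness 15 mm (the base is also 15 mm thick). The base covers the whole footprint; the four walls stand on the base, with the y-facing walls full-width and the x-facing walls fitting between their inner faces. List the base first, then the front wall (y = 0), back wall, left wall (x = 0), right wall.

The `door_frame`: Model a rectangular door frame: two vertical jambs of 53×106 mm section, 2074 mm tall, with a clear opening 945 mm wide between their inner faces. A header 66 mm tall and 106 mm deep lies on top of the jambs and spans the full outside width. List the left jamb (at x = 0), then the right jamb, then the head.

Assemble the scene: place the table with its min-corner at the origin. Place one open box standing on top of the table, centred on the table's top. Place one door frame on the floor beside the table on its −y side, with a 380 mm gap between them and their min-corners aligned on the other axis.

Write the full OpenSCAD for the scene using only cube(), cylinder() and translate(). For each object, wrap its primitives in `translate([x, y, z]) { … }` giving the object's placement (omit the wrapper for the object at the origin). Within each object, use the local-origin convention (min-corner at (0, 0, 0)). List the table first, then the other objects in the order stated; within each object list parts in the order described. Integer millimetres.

translate([0, 0, 704]) cube([1653, 953, 40]);
translate([61, 61, 0]) cylinder(h = 704, r = 26);
translate([1592, 61, 0]) cylinder(h = 704, r = 26);
translate([61, 892, 0]) cylinder(h = 704, r = 26);
translate([1592, 892, 0]) cylinder(h = 704, r = 26);
translate([764, 267, 744]) {
  cube([125, 419, 15]);
  translate([0, 0, 15]) cube([125, 15, 238]);
  translate([0, 404, 15]) cube([125, 15, 238]);
  translate([0, 15, 15]) cube([15, 389, 238]);
  translate([110, 15, 15]) cube([15, 389, 238]);
}
translate([0, -486, 0]) {
  cube([53, 106, 2074]);
  translate([998, 0, 0]) cube([53, 106, 2074]);
  translate([0, 0, 2074]) cube([1051, 106, 66]);
}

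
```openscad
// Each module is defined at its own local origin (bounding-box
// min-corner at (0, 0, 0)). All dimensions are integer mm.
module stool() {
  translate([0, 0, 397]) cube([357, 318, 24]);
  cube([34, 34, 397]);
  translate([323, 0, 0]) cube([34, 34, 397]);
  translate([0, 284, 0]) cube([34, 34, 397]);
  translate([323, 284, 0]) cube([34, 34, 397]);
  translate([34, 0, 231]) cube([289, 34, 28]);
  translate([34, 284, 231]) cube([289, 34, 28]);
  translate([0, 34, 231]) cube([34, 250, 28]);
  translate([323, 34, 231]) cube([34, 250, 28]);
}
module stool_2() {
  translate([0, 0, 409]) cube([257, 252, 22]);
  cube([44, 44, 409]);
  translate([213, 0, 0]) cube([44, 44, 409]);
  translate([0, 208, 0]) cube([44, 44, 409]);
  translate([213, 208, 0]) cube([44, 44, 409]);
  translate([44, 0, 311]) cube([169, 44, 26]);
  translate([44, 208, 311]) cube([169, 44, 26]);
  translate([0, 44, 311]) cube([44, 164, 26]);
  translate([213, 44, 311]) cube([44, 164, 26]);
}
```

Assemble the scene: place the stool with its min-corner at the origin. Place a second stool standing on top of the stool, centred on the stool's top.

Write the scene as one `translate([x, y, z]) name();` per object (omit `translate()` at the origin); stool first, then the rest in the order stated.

stool();
translate([50, 33, 421]) stool_2();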